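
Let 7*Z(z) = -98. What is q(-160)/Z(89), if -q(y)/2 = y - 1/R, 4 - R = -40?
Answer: -7041/308 ≈ -22.860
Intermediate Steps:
R = 44 (R = 4 - 1*(-40) = 4 + 40 = 44)
Z(z) = -14 (Z(z) = (⅐)*(-98) = -14)
q(y) = 1/22 - 2*y (q(y) = -2*(y - 1/44) = -2*(-1/44 + y) = 1/22 - 2*y)
q(-160)/Z(89) = (1/22 - 2*(-160))/(-14) = (1/22 + 320)*(-1/14) = (7041/22)*(-1/14) = -7041/308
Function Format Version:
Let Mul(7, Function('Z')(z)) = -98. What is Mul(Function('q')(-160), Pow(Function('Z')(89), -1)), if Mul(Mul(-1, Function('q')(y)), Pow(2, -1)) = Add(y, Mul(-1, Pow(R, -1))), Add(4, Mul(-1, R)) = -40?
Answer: Rational(-7041, 308) ≈ -22.860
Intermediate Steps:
R = 44 (R = Add(4, Mul(-1, -40)) = Add(4, 40) = 44)
Function('Z')(z) = -14 (Function('Z')(z) = Mul(Rational(1, 7), -98) = -14)
Function('q')(y) = Add(Rational(1, 22), Mul(-2, y)) (Function('q')(y) = Mul(-2, Add(y, Mul(-1, Pow(44, -1)))) = Mul(-2, Add(y, Mul(-1, Rational(1, 44)))) = Mul(-2, Add(y, Rational(-1, 44))) = Mul(-2, Add(Rational(-1, 44), y)) = Add(Rational(1, 22), Mul(-2, y)))
Mul(Function('q')(-160), Pow(Function('Z')(89), -1)) = Mul(Add(Rational(1, 22), Mul(-2, -160)), Pow(-14, -1)) = Mul(Add(Rational(1, 22), 320), Rational(-1, 14)) = Mul(Rational(7041, 22), Rational(-1, 14)) = Rational(-7041, 308)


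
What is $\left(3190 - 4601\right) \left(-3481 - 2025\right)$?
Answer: $7768966$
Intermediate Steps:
$\left(3190 - 4601\right) \left(-3481 - 2025\right) = \left(-1411\right) \left(-5506\right) = 7768966$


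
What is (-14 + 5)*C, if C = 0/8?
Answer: 0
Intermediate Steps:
C = 0 (C = 0*(⅛) = 0)
(-14 + 5)*C = (-14 + 5)*0 = -9*0 = 0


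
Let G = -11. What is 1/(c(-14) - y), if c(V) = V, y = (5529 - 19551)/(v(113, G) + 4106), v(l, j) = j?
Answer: -455/4812 ≈ -0.094555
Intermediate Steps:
y = -1558/455 (y = (5529 - 19551)/(-11 + 4106) = -14022/4095 = -14022*1/4095 = -1558/455 ≈ -3.4242)
1/(c(-14) - y) = 1/(-14 - 1*(-1558/455)) = 1/(-14 + 1558/455) = 1/(-4812/455) = -455/4812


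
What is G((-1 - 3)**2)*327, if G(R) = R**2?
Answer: 83712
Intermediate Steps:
G((-1 - 3)**2)*327 = ((-1 - 3)**2)**2*327 = ((-4)**2)**2*327 = 16**2*327 = 256*327 = 83712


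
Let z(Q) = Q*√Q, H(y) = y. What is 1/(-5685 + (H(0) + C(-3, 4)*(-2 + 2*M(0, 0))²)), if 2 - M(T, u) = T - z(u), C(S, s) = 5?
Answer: -1/5665 ≈ -0.00017652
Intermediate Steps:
z(Q) = Q^(3/2)
M(T, u) = 2 + u^(3/2) - T (M(T, u) = 2 - (T - u^(3/2)) = 2 + (u^(3/2) - T) = 2 + u^(3/2) - T)
1/(-5685 + (H(0) + C(-3, 4)*(-2 + 2*M(0, 0))²)) = 1/(-5685 + (0 + 5*(-2 + 2*(2 + 0^(3/2) - 1*0))²)) = 1/(-5685 + (0 + 5*(-2 + 2*(2 + 0 + 0))²)) = 1/(-5685 + (0 + 5*(-2 + 2*2)²)) = 1/(-5685 + (0 + 5*(-2 + 4)²)) = 1/(-5685 + (0 + 5*2²)) = 1/(-5685 + (0 + 5*4)) = 1/(-5685 + (0 + 20)) = 1/(-5685 + 20) = 1/(-5665) = -1/5665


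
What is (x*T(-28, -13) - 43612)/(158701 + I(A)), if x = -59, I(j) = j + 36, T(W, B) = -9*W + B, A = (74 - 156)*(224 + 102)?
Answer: -57713/132005 ≈ -0.43720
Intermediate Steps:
A = -26732 (A = -82*326 = -26732)
T(W, B) = B - 9*W
I(j) = 36 + j
(x*T(-28, -13) - 43612)/(158701 + I(A)) = (-59*(-13 - 9*(-28)) - 43612)/(158701 + (36 - 26732)) = (-59*(-13 + 252) - 43612)/(158701 - 26696) = (-59*239 - 43612)/132005 = (-14101 - 43612)*(1/132005) = -57713*1/132005 = -57713/132005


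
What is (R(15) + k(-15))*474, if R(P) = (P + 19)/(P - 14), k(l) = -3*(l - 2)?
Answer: 40290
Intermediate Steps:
k(l) = 6 - 3*l (k(l) = -3*(-2 + l) = 6 - 3*l)
R(P) = (19 + P)/(-14 + P)
(R(15) + k(-15))*474 = ((19 + 15)/(-14 + 15) + (6 - 3*(-15)))*474 = (34/1 + (6 + 45))*474 = (1*34 + 51)*474 = (34 + 51)*474 = 85*474 = 40290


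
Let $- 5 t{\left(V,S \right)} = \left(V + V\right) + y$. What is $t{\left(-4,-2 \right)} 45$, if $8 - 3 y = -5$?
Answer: $33$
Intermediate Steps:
$y = \frac{13}{3}$ ($y = \frac{8}{3} - - \frac{5}{3} = \frac{8}{3} + \frac{5}{3} = \frac{13}{3} \approx 4.3333$)
$t{\left(V,S \right)} = - \frac{13}{15} - \frac{2 V}{5}$ ($t{\left(V,S \right)} = - \frac{\left(V + V\right) + \frac{13}{3}}{5} = - \frac{2 V + \frac{13}{3}}{5} = - \frac{\frac{13}{3} + 2 V}{5} = - \frac{13}{15} - \frac{2 V}{5}$)
$t{\left(-4,-2 \right)} 45 = \left(- \frac{13}{15} - - \frac{8}{5}\right) 45 = \left(- \frac{13}{15} + \frac{8}{5}\right) 45 = \frac{11}{15} \cdot 45 = 33$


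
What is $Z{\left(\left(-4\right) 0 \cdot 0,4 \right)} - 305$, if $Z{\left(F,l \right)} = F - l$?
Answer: $-309$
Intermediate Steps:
$Z{\left(\left(-4\right) 0 \cdot 0,4 \right)} - 305 = \left(\left(-4\right) 0 \cdot 0 - 4\right) - 305 = \left(0 \cdot 0 - 4\right) - 305 = \left(0 - 4\right) - 305 = -4 - 305 = -309$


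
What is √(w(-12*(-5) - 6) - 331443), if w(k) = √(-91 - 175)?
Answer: √(-331443 + I*√266) ≈ 0.01 + 575.71*I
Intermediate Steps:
w(k) = I*√266 (w(k) = √(-266) = I*√266)
√(w(-12*(-5) - 6) - 331443) = √(I*√266 - 331443) = √(-331443 + I*√266)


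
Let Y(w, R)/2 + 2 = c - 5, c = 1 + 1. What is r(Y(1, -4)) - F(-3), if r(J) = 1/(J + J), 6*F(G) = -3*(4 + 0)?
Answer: 39/20 ≈ 1.9500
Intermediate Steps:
c = 2
F(G) = -2 (F(G) = (-3*(4 + 0))/6 = (-3*4)/6 = (⅙)*(-12) = -2)
Y(w, R) = -10 (Y(w, R) = -4 + 2*(2 - 5) = -4 + 2*(-3) = -4 - 6 = -10)
r(J) = 1/(2*J)
r(Y(1, -4)) - F(-3) = (½)/(-10) - 1*(-2) = (½)*(-⅒) + 2 = -1/20 + 2 = 39/20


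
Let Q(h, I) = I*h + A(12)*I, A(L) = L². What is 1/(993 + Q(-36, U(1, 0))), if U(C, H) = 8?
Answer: 1/1857 ≈ 0.00053850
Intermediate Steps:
Q(h, I) = 144*I + I*h (Q(h, I) = I*h + 12²*I = I*h + 144*I = 144*I + I*h)
1/(993 + Q(-36, U(1, 0))) = 1/(993 + 8*(144 - 36)) = 1/(993 + 8*108) = 1/(993 + 864) = 1/1857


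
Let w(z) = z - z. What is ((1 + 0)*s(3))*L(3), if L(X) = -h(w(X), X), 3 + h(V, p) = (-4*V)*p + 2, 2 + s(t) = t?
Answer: 1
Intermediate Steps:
w(z) = 0
s(t) = -2 + t
h(V, p) = -1 - 4*V*p (h(V, p) = -3 + ((-4*V)*p + 2) = -3 + (-4*V*p + 2) = -3 + (2 - 4*V*p) = -1 - 4*V*p)
L(X) = 1 (L(X) = -(-1 - 4*0*X) = -(-1 + 0) = -1*(-1) = 1)
((1 + 0)*s(3))*L(3) = ((1 + 0)*(-2 + 3))*1 = (1*1)*1 = 1*1 = 1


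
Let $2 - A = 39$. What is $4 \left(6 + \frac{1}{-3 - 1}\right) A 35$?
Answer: $-29785$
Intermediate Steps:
$A = -37$ ($A = 2 - 39 = -37$)
$4 \left(6 + \frac{1}{-3 - 1}\right) A 35 = 4 \left(6 + \frac{1}{-3 - 1}\right) \left(-37\right) 35 = 4 \left(6 + \frac{1}{-4}\right) \left(-37\right) 35 = 4 \left(6 - \frac{1}{4}\right) \left(-37\right) 35 = 4 \cdot \frac{23}{4} \left(-37\right) 35 = 23 \left(-37\right) 35 = \left(-851\right) 35 = -29785$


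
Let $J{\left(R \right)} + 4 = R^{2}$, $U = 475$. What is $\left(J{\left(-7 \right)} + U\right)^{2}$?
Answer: $270400$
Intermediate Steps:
$J{\left(R \right)} = -4 + R^{2}$
$\left(J{\left(-7 \right)} + U\right)^{2} = \left(\left(-4 + \left(-7\right)^{2}\right) + 475\right)^{2} = \left(\left(-4 + 49\right) + 475\right)^{2} = \left(45 + 475\right)^{2} = 520^{2} = 270400$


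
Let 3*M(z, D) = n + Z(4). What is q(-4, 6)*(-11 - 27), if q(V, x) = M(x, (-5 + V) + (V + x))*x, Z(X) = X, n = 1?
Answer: -380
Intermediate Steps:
M(z, D) = 5/3 (M(z, D) = (1 + 4)/3 = (⅓)*5 = 5/3)
q(V, x) = 5*x/3
q(-4, 6)*(-11 - 27) = ((5/3)*6)*(-11 - 27) = 10*(-38) = -380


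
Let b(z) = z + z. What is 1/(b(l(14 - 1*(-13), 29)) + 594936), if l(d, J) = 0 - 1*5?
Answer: 1/594926 ≈ 1.6809e-6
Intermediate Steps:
l(d, J) = -5 (l(d, J) = 0 - 5 = -5)
b(z) = 2*z
1/(b(l(14 - 1*(-13), 29)) + 594936) = 1/(2*(-5) + 594936) = 1/(-10 + 594936) = 1/594926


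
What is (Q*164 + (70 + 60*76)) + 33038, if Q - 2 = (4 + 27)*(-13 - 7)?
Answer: -63684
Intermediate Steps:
Q = -618 (Q = 2 + (4 + 27)*(-13 - 7) = 2 + 31*(-20) = 2 - 620 = -618)
(Q*164 + (70 + 60*76)) + 33038 = (-618*164 + (70 + 60*76)) + 33038 = (-101352 + (70 + 4560)) + 33038 = (-101352 + 4630) + 33038 = -96722 + 33038 = -63684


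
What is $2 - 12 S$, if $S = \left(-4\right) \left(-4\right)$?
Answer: $-190$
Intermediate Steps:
$S = 16$
$2 - 12 S = 2 - 192 = -190$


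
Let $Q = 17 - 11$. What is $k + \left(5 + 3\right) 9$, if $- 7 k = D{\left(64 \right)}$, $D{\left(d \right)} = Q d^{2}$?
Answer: $- \frac{24072}{7} \approx -3438.9$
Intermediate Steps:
$Q = 6$ ($Q = 17 - 11 = 6$)
$D{\left(d \right)} = 6 d^{2}$
$k = - \frac{24576}{7}$ ($k = - \frac{6 \cdot 64^{2}}{7} = - \frac{6 \cdot 4096}{7} = \left(- \frac{1}{7}\right) 24576 = - \frac{24576}{7} \approx -3510.9$)
$k + \left(5 + 3\right) 9 = - \frac{24576}{7} + \left(5 + 3\right) 9 = - \frac{24576}{7} + 8 \cdot 9 = - \frac{24576}{7} + 72 = - \frac{24072}{7}$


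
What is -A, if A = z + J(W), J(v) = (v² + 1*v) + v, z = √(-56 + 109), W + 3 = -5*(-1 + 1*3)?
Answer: -143 - √53 ≈ -150.28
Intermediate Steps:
W = -13 (W = -3 - 5*(-1 + 1*3) = -3 - 5*(-1 + 3) = -3 - 5*2 = -3 - 10 = -13)
z = √53 ≈ 7.2801
J(v) = v² + 2*v (J(v) = (v² + v) + v = (v + v²) + v = v² + 2*v)
A = 143 + √53 (A = √53 - 13*(2 - 13) = √53 - 13*(-11) = √53 + 143 = 143 + √53 ≈ 150.28)
-A = -(143 + √53) = -143 - √53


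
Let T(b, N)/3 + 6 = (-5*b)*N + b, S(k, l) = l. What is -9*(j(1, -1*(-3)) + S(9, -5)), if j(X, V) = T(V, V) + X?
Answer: 1332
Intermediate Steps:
T(b, N) = -18 + 3*b - 15*N*b (T(b, N) = -18 + 3*((-5*b)*N + b) = -18 + 3*(-5*N*b + b) = -18 + 3*(b - 5*N*b) = -18 + (3*b - 15*N*b) = -18 + 3*b - 15*N*b)
j(X, V) = -18 + X - 15*V² + 3*V (j(X, V) = (-18 + 3*V - 15*V*V) + X = (-18 + 3*V - 15*V²) + X = (-18 - 15*V² + 3*V) + X = -18 + X - 15*V² + 3*V)
-9*(j(1, -1*(-3)) + S(9, -5)) = -9*((-18 + 1 - 15*(-1*(-3))² + 3*(-1*(-3))) - 5) = -9*((-18 + 1 - 15*3² + 3*3) - 5) = -9*((-18 + 1 - 15*9 + 9) - 5) = -9*((-18 + 1 - 135 + 9) - 5) = -9*(-143 - 5) = -9*(-148) = 1332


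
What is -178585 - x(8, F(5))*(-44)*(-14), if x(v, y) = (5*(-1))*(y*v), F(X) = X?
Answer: -55385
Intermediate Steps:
x(v, y) = -5*v*y
-178585 - x(8, F(5))*(-44)*(-14) = -178585 - -5*8*5*(-44)*(-14) = -178585 - (-200*(-44))*(-14) = -178585 - 8800*(-14) = -178585 - 1*(-123200) = -178585 + 123200 = -55385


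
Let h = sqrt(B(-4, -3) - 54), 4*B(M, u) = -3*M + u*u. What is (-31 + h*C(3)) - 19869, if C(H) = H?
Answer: -19900 + 3*I*sqrt(195)/2 ≈ -19900.0 + 20.946*I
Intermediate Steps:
B(M, u) = -3*M/4 + u**2/4 (B(M, u) = (-3*M + u*u)/4 = (-3*M + u**2)/4 = (u**2 - 3*M)/4 = -3*M/4 + u**2/4)
h = I*sqrt(195)/2 (h = sqrt((-3/4*(-4) + (1/4)*(-3)**2) - 54) = sqrt((3 + (1/4)*9) - 54) = sqrt((3 + 9/4) - 54) = sqrt(21/4 - 54) = sqrt(-195/4) = I*sqrt(195)/2 ≈ 6.9821*I)
(-31 + h*C(3)) - 19869 = (-31 + (I*sqrt(195)/2)*3) - 19869 = (-31 + 3*I*sqrt(195)/2) - 19869 = -19900 + 3*I*sqrt(195)/2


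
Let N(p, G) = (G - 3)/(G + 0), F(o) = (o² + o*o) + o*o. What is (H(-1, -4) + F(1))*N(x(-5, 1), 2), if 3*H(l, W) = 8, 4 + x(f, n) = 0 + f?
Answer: -17/6 ≈ -2.8333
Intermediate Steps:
x(f, n) = -4 + f (x(f, n) = -4 + (0 + f) = -4 + f)
F(o) = 3*o² (F(o) = (o² + o²) + o² = 2*o² + o² = 3*o²)
H(l, W) = 8/3 (H(l, W) = (⅓)*8 = 8/3)
N(p, G) = (-3 + G)/G
(H(-1, -4) + F(1))*N(x(-5, 1), 2) = (8/3 + 3*1²)*((-3 + 2)/2) = (8/3 + 3*1)*((½)*(-1)) = (8/3 + 3)*(-½) = (17/3)*(-½) = -17/6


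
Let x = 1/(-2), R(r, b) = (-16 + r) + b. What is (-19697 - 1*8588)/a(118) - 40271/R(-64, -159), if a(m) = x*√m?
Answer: 40271/239 + 28285*√118/59 ≈ 5376.2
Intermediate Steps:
R(r, b) = -16 + b + r
x = -½ ≈ -0.50000
a(m) = -√m/2
(-19697 - 1*8588)/a(118) - 40271/R(-64, -159) = (-19697 - 1*8588)/((-√118/2)) - 40271/(-16 - 159 - 64) = (-19697 - 8588)*(-√118/59) - 40271/(-239) = -(-28285)*√118/59 - 40271*(-1/239) = 28285*√118/59 + 40271/239 = 40271/239 + 28285*√118/59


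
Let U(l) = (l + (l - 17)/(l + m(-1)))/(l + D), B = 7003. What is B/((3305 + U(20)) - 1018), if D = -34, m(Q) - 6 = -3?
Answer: 2254966/735951 ≈ 3.0640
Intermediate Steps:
m(Q) = 3 (m(Q) = 6 - 3 = 3)
U(l) = (l + (-17 + l)/(3 + l))/(-34 + l) (U(l) = (l + (l - 17)/(l + 3))/(l - 34) = (l + (-17 + l)/(3 + l))/(-34 + l))
B/((3305 + U(20)) - 1018) = 7003/((3305 + (-17 + 20² + 4*20)/(-102 + 20² - 31*20)) - 1018) = 7003/((3305 + (-17 + 400 + 80)/(-102 + 400 - 620)) - 1018) = 7003/((3305 + 463/(-322)) - 1018) = 7003/((3305 - 1/322*463) - 1018) = 7003/((3305 - 463/322) - 1018) = 7003/(1063747/322 - 1018) = 7003/(735951/322) = 7003*(322/735951) = 2254966/735951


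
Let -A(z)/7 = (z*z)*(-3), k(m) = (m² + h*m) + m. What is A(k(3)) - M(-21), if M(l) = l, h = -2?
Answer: 777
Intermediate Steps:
k(m) = m² - m (k(m) = (m² - 2*m) + m = m² - m)
A(z) = 21*z² (A(z) = -7*z*z*(-3) = -7*z²*(-3) = -(-21)*z² = 21*z²)
A(k(3)) - M(-21) = 21*(3*(-1 + 3))² - 1*(-21) = 21*(3*2)² + 21 = 21*6² + 21 = 21*36 + 21 = 756 + 21 = 777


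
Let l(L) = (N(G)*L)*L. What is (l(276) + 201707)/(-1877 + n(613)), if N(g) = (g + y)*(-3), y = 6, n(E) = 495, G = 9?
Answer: 3226213/1382 ≈ 2334.5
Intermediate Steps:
N(g) = -18 - 3*g (N(g) = (g + 6)*(-3) = (6 + g)*(-3) = -18 - 3*g)
l(L) = -45*L**2 (l(L) = ((-18 - 3*9)*L)*L = ((-18 - 27)*L)*L = (-45*L)*L = -45*L**2)
(l(276) + 201707)/(-1877 + n(613)) = (-45*276**2 + 201707)/(-1877 + 495) = (-45*76176 + 201707)/(-1382) = (-3427920 + 201707)*(-1/1382) = -3226213*(-1/1382) = 3226213/1382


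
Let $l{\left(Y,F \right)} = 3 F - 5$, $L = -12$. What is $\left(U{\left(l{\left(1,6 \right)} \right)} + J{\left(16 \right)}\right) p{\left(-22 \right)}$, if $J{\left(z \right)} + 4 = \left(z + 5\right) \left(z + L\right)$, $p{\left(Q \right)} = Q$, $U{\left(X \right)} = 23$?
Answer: $-2266$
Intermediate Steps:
$l{\left(Y,F \right)} = -5 + 3 F$
$J{\left(z \right)} = -4 + \left(-12 + z\right) \left(5 + z\right)$ ($J{\left(z \right)} = -4 + \left(z + 5\right) \left(z - 12\right) = -4 + \left(5 + z\right) \left(-12 + z\right) = -4 + \left(-12 + z\right) \left(5 + z\right)$)
$\left(U{\left(l{\left(1,6 \right)} \right)} + J{\left(16 \right)}\right) p{\left(-22 \right)} = \left(23 - \left(176 - 256\right)\right) \left(-22\right) = \left(23 - -80\right) \left(-22\right) = \left(23 + 80\right) \left(-22\right) = 103 \left(-22\right) = -2266$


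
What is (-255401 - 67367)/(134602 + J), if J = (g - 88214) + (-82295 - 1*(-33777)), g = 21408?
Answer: -161384/9639 ≈ -16.743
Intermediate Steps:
J = -115324 (J = (21408 - 88214) + (-82295 - 1*(-33777)) = -66806 + (-82295 + 33777) = -66806 - 48518 = -115324)
(-255401 - 67367)/(134602 + J) = (-255401 - 67367)/(134602 - 115324) = -322768/19278 = -322768*1/19278 = -161384/9639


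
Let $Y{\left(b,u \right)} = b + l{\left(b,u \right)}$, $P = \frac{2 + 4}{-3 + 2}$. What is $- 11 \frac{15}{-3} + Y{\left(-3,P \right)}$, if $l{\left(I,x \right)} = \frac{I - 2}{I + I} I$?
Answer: $\frac{99}{2} \approx 49.5$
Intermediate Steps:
$l{\left(I,x \right)} = -1 + \frac{I}{2}$ ($l{\left(I,x \right)} = \frac{-2 + I}{2 I} I = -1 + \frac{I}{2}$)
$P = -6$ ($P = \frac{6}{-1} = 6 \left(-1\right) = -6$)
$Y{\left(b,u \right)} = -1 + \frac{3 b}{2}$ ($Y{\left(b,u \right)} = b + \left(-1 + \frac{b}{2}\right) = -1 + \frac{3 b}{2}$)
$- 11 \frac{15}{-3} + Y{\left(-3,P \right)} = - 11 \frac{15}{-3} + \left(-1 + \frac{3}{2} \left(-3\right)\right) = - 11 \cdot 15 \left(- \frac{1}{3}\right) - \frac{11}{2} = \left(-11\right) \left(-5\right) - \frac{11}{2} = 55 - \frac{11}{2} = \frac{99}{2}$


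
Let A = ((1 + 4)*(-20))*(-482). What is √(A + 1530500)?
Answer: 10*√15787 ≈ 1256.5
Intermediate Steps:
A = 48200 (A = (5*(-20))*(-482) = -100*(-482) = 48200)
√(A + 1530500) = √(48200 + 1530500) = √1578700 = 10*√15787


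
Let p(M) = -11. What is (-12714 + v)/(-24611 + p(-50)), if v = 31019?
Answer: -18305/24622 ≈ -0.74344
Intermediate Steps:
(-12714 + v)/(-24611 + p(-50)) = (-12714 + 31019)/(-24611 - 11) = 18305/(-24622) = 18305*(-1/24622) = -18305/24622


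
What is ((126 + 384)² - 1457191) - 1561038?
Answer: -2758129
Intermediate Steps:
((126 + 384)² - 1457191) - 1561038 = (510² - 1457191) - 1561038 = (260100 - 1457191) - 1561038 = -1197091 - 1561038 = -2758129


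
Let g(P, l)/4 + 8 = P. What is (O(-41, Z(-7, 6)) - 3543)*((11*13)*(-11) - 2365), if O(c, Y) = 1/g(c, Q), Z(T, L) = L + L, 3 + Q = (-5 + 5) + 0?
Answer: 1367330701/98 ≈ 1.3952e+7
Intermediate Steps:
Q = -3 (Q = -3 + ((-5 + 5) + 0) = -3 + (0 + 0) = -3 + 0 = -3)
Z(T, L) = 2*L
g(P, l) = -32 + 4*P
O(c, Y) = 1/(-32 + 4*c)
(O(-41, Z(-7, 6)) - 3543)*((11*13)*(-11) - 2365) = (1/(4*(-8 - 41)) - 3543)*((11*13)*(-11) - 2365) = ((1/4)/(-49) - 3543)*(143*(-11) - 2365) = ((1/4)*(-1/49) - 3543)*(-1573 - 2365) = (-1/196 - 3543)*(-3938) = -694429/196*(-3938) = 1367330701/98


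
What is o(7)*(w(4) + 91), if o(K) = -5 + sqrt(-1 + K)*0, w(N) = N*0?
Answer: -455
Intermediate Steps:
w(N) = 0
o(K) = -5 (o(K) = -5 + 0 = -5)
o(7)*(w(4) + 91) = -5*(0 + 91) = -5*91 = -455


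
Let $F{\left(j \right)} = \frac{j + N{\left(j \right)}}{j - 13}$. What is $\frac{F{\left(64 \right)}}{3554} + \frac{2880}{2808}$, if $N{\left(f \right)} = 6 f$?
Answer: $\frac{1211272}{1178151} \approx 1.0281$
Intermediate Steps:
$F{\left(j \right)} = \frac{7 j}{-13 + j}$ ($F{\left(j \right)} = \frac{j + 6 j}{j - 13} = \frac{7 j}{-13 + j}$)
$\frac{F{\left(64 \right)}}{3554} + \frac{2880}{2808} = \frac{7 \cdot 64 \frac{1}{-13 + 64}}{3554} + \frac{2880}{2808} = 7 \cdot 64 \cdot \frac{1}{51} \cdot \frac{1}{3554} + 2880 \cdot \frac{1}{2808} = 7 \cdot 64 \cdot \frac{1}{51} \cdot \frac{1}{3554} + \frac{40}{39} = \frac{448}{51} \cdot \frac{1}{3554} + \frac{40}{39} = \frac{224}{90627} + \frac{40}{39} = \frac{1211272}{1178151}$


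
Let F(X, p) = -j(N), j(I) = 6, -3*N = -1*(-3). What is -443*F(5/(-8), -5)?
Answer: 2658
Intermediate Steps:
N = -1 (N = -(-1)*(-3)/3 = -1/3*3 = -1)
F(X, p) = -6 (F(X, p) = -1*6 = -6)
-443*F(5/(-8), -5) = -443*(-6) = 2658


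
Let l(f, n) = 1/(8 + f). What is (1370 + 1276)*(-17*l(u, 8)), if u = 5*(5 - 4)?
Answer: -44982/13 ≈ -3460.2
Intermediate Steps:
u = 5 (u = 5*1 = 5)
(1370 + 1276)*(-17*l(u, 8)) = (1370 + 1276)*(-17/(8 + 5)) = 2646*(-17/13) = -44982/13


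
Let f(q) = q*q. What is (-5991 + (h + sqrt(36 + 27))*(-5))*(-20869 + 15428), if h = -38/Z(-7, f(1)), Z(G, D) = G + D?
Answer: 98307988/3 + 81615*sqrt(7) ≈ 3.2985e+7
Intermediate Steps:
f(q) = q**2
Z(G, D) = D + G
h = 19/3 (h = -38/(1**2 - 7) = -38/(1 - 7) = -38/(-6) = -38*(-1/6) = 19/3 ≈ 6.3333)
(-5991 + (h + sqrt(36 + 27))*(-5))*(-20869 + 15428) = (-5991 + (19/3 + sqrt(36 + 27))*(-5))*(-20869 + 15428) = (-5991 + (19/3 + sqrt(63))*(-5))*(-5441) = (-5991 + (19/3 + 3*sqrt(7))*(-5))*(-5441) = (-5991 + (-95/3 - 15*sqrt(7)))*(-5441) = (-18068/3 - 15*sqrt(7))*(-5441) = 98307988/3 + 81615*sqrt(7)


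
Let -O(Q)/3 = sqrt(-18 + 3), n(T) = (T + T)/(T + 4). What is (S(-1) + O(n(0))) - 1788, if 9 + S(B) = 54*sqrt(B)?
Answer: -1797 + 54*I - 3*I*sqrt(15) ≈ -1797.0 + 42.381*I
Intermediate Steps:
n(T) = 2*T/(4 + T) (n(T) = (2*T)/(4 + T) = 2*T/(4 + T))
O(Q) = -3*I*sqrt(15) (O(Q) = -3*sqrt(-18 + 3) = -3*I*sqrt(15))
S(B) = -9 + 54*sqrt(B)
(S(-1) + O(n(0))) - 1788 = ((-9 + 54*sqrt(-1)) - 3*I*sqrt(15)) - 1788 = ((-9 + 54*I) - 3*I*sqrt(15)) - 1788 = (-9 + 54*I - 3*I*sqrt(15)) - 1788 = -1797 + 54*I - 3*I*sqrt(15)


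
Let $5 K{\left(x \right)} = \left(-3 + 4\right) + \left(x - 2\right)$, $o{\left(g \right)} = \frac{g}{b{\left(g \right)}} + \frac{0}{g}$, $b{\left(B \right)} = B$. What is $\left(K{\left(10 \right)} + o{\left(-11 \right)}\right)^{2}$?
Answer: $\frac{196}{25} \approx 7.84$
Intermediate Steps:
$o{\left(g \right)} = 1$ ($o{\left(g \right)} = \frac{g}{g} + \frac{0}{g} = 1 + 0 = 1$)
$K{\left(x \right)} = - \frac{1}{5} + \frac{x}{5}$ ($K{\left(x \right)} = \frac{\left(-3 + 4\right) + \left(x - 2\right)}{5} = \frac{1 + \left(-2 + x\right)}{5} = \frac{-1 + x}{5} = - \frac{1}{5} + \frac{x}{5}$)
$\left(K{\left(10 \right)} + o{\left(-11 \right)}\right)^{2} = \left(\left(- \frac{1}{5} + \frac{1}{5} \cdot 10\right) + 1\right)^{2} = \left(\left(- \frac{1}{5} + 2\right) + 1\right)^{2} = \left(\frac{9}{5} + 1\right)^{2} = \left(\frac{14}{5}\right)^{2} = \frac{196}{25}$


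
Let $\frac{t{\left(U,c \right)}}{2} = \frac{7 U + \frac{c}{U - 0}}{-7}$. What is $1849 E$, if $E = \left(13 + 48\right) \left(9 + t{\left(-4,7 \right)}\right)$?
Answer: $\frac{3947615}{2} \approx 1.9738 \cdot 10^{6}$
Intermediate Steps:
$t{\left(U,c \right)} = - 2 U - \frac{2 c}{7 U}$ ($t{\left(U,c \right)} = 2 \frac{7 U + \frac{c}{U - 0}}{-7} = 2 \left(7 U + \frac{c}{U + 0}\right) \left(- \frac{1}{7}\right) = 2 \left(7 U + \frac{c}{U}\right) \left(- \frac{1}{7}\right) = 2 \left(- U - \frac{c}{7 U}\right) = - 2 U - \frac{2 c}{7 U}$)
$E = \frac{2135}{2}$ ($E = \left(13 + 48\right) \left(9 - \left(-8 + \frac{2}{-4}\right)\right) = 61 \left(9 + \left(8 - 2 \left(- \frac{1}{4}\right)\right)\right) = 61 \left(9 + \left(8 + \frac{1}{2}\right)\right) = 61 \left(9 + \frac{17}{2}\right) = 61 \cdot \frac{35}{2} = \frac{2135}{2} \approx 1067.5$)
$1849 E = 1849 \cdot \frac{2135}{2} = \frac{3947615}{2}$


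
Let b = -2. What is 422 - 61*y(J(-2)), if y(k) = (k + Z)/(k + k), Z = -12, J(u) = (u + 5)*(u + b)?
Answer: 361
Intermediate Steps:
J(u) = (-2 + u)*(5 + u) (J(u) = (u + 5)*(u - 2) = (5 + u)*(-2 + u) = (-2 + u)*(5 + u))
y(k) = (-12 + k)/(2*k) (y(k) = (k - 12)/(k + k) = (-12 + k)/((2*k)) = (-12 + k)*(1/(2*k)) = (-12 + k)/(2*k))
422 - 61*y(J(-2)) = 422 - 61*(-12 + (-10 + (-2)**2 + 3*(-2)))/(2*(-10 + (-2)**2 + 3*(-2))) = 422 - 61*(-12 + (-10 + 4 - 6))/(2*(-10 + 4 - 6)) = 422 - 61*(-12 - 12)/(2*(-12)) = 422 - 61*(-1)*(-24)/(2*12) = 422 - 61*1 = 422 - 61 = 361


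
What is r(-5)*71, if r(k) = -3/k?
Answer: 213/5 ≈ 42.600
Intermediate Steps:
r(-5)*71 = -3/(-5)*71 = -3*(-⅕)*71 = (⅗)*71 = 213/5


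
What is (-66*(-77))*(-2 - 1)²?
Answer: 45738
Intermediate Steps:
(-66*(-77))*(-2 - 1)² = 5082*(-3)² = 5082*9 = 45738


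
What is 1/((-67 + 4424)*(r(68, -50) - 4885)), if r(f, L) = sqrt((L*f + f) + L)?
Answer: -4885/103986806699 - I*sqrt(3382)/103986806699 ≈ -4.6977e-8 - 5.5925e-10*I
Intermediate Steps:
r(f, L) = sqrt(L + f + L*f) (r(f, L) = sqrt((f + L*f) + L) = sqrt(L + f + L*f))
1/((-67 + 4424)*(r(68, -50) - 4885)) = 1/((-67 + 4424)*(sqrt(-50 + 68 - 50*68) - 4885)) = 1/(4357*(sqrt(-50 + 68 - 3400) - 4885)) = 1/(4357*(sqrt(-3382) - 4885)) = 1/(4357*(I*sqrt(3382) - 4885)) = 1/(4357*(-4885 + I*sqrt(3382))) = 1/(-21283945 + 4357*I*sqrt(3382))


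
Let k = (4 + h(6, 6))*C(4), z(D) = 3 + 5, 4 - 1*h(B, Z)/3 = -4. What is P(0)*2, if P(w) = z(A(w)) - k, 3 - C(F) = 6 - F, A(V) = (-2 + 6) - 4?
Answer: -40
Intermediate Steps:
A(V) = 0 (A(V) = 4 - 4 = 0)
C(F) = -3 + F (C(F) = 3 - (6 - F) = 3 + (-6 + F) = -3 + F)
h(B, Z) = 24 (h(B, Z) = 12 - 3*(-4) = 12 + 12 = 24)
z(D) = 8
k = 28 (k = (4 + 24)*(-3 + 4) = 28*1 = 28)
P(w) = -20 (P(w) = 8 - 1*28 = 8 - 28 = -20)
P(0)*2 = -20*2 = -40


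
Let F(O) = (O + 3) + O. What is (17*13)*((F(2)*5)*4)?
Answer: 30940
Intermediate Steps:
F(O) = 3 + 2*O (F(O) = (3 + O) + O = 3 + 2*O)
(17*13)*((F(2)*5)*4) = (17*13)*(((3 + 2*2)*5)*4) = 221*(((3 + 4)*5)*4) = 221*((7*5)*4) = 221*(35*4) = 221*140 = 30940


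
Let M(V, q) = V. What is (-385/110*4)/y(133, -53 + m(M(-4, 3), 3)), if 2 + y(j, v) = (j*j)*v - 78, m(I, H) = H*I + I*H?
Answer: 14/1362133 ≈ 1.0278e-5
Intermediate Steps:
m(I, H) = 2*H*I (m(I, H) = H*I + H*I = 2*H*I)
y(j, v) = -80 + v*j² (y(j, v) = -2 + ((j*j)*v - 78) = -2 + (j²*v - 78) = -2 + (v*j² - 78) = -2 + (-78 + v*j²) = -80 + v*j²)
(-385/110*4)/y(133, -53 + m(M(-4, 3), 3)) = (-385/110*4)/(-80 + (-53 + 2*3*(-4))*133²) = (-385*1/110*4)/(-80 + (-53 - 24)*17689) = (-7/2*4)/(-80 - 77*17689) = -14/(-80 - 1362053) = -14/(-1362133) = -14*(-1/1362133) = 14/1362133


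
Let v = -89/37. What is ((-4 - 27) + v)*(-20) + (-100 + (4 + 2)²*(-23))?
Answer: -9616/37 ≈ -259.89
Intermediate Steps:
v = -89/37 (v = -89*1/37 = -89/37 ≈ -2.4054)
((-4 - 27) + v)*(-20) + (-100 + (4 + 2)²*(-23)) = ((-4 - 27) - 89/37)*(-20) + (-100 + (4 + 2)²*(-23)) = (-31 - 89/37)*(-20) + (-100 + 6²*(-23)) = -1236/37*(-20) + (-100 + 36*(-23)) = 24720/37 + (-100 - 828) = 24720/37 - 928 = -9616/37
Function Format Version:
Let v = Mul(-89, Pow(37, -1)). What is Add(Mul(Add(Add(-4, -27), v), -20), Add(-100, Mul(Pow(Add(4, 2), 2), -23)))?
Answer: Rational(-9616, 37) ≈ -259.89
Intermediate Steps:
v = Rational(-89, 37) (v = Mul(-89, Rational(1, 37)) = Rational(-89, 37) ≈ -2.4054)
Add(Mul(Add(Add(-4, -27), v), -20), Add(-100, Mul(Pow(Add(4, 2), 2), -23))) = Add(Mul(Add(Add(-4, -27), Rational(-89, 37)), -20), Add(-100, Mul(Pow(Add(4, 2), 2), -23))) = Add(Mul(Add(-31, Rational(-89, 37)), -20), Add(-100, Mul(Pow(6, 2), -23))) = Add(Mul(Rational(-1236, 37), -20), Add(-100, Mul(36, -23))) = Add(Rational(24720, 37), Add(-100, -828)) = Add(Rational(24720, 37), -928) = Rational(-9616, 37)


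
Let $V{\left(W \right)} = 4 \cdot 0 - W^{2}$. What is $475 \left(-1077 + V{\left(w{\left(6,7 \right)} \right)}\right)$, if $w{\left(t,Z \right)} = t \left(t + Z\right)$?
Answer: $-3401475$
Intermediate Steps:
$w{\left(t,Z \right)} = t \left(Z + t\right)$
$V{\left(W \right)} = - W^{2}$ ($V{\left(W \right)} = 0 - W^{2} = - W^{2}$)
$475 \left(-1077 + V{\left(w{\left(6,7 \right)} \right)}\right) = 475 \left(-1077 - \left(6 \left(7 + 6\right)\right)^{2}\right) = 475 \left(-1077 - \left(6 \cdot 13\right)^{2}\right) = 475 \left(-1077 - 78^{2}\right) = 475 \left(-1077 - 6084\right) = 475 \left(-7161\right) = -3401475$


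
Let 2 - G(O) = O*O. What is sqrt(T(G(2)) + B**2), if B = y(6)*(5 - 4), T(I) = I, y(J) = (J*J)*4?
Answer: sqrt(20734) ≈ 143.99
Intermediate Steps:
y(J) = 4*J**2 (y(J) = J**2*4 = 4*J**2)
G(O) = 2 - O**2 (G(O) = 2 - O*O = 2 - O**2)
B = 144 (B = (4*6**2)*(5 - 4) = (4*36)*1 = 144*1 = 144)
sqrt(T(G(2)) + B**2) = sqrt((2 - 1*2**2) + 144**2) = sqrt((2 - 1*4) + 20736) = sqrt((2 - 4) + 20736) = sqrt(-2 + 20736) = sqrt(20734)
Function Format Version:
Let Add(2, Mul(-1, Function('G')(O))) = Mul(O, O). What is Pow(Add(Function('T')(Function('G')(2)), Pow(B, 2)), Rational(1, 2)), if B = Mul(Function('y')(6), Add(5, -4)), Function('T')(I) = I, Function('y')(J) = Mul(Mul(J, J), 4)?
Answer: Pow(20734, Rational(1, 2)) ≈ 143.99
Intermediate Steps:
Function('y')(J) = Mul(4, Pow(J, 2)) (Function('y')(J) = Mul(Pow(J, 2), 4) = Mul(4, Pow(J, 2)))
Function('G')(O) = Add(2, Mul(-1, Pow(O, 2))) (Function('G')(O) = Add(2, Mul(-1, Mul(O, O))) = Add(2, Mul(-1, Pow(O, 2))))
B = 144 (B = Mul(Mul(4, Pow(6, 2)), Add(5, -4)) = Mul(Mul(4, 36), 1) = Mul(144, 1) = 144)
Pow(Add(Function('T')(Function('G')(2)), Pow(B, 2)), Rational(1, 2)) = Pow(Add(Add(2, Mul(-1, Pow(2, 2))), Pow(144, 2)), Rational(1, 2)) = Pow(Add(Add(2, Mul(-1, 4)), 20736), Rational(1, 2)) = Pow(Add(Add(2, -4), 20736), Rational(1, 2)) = Pow(Add(-2, 20736), Rational(1, 2)) = Pow(20734, Rational(1, 2))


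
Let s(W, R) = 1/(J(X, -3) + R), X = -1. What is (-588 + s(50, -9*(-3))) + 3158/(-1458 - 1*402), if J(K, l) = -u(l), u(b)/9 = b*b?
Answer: -2467963/4185 ≈ -589.72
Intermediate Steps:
u(b) = 9*b² (u(b) = 9*(b*b) = 9*b²)
J(K, l) = -9*l²
s(W, R) = 1/(-81 + R) (s(W, R) = 1/(-9*(-3)² + R) = 1/(-9*9 + R) = 1/(-81 + R))
(-588 + s(50, -9*(-3))) + 3158/(-1458 - 1*402) = (-588 + 1/(-81 - 9*(-3))) + 3158/(-1458 - 1*402) = (-588 + 1/(-81 + 27)) + 3158/(-1458 - 402) = (-588 + 1/(-54)) + 3158/(-1860) = (-588 - 1/54) + 3158*(-1/1860) = -31753/54 - 1579/930 = -2467963/4185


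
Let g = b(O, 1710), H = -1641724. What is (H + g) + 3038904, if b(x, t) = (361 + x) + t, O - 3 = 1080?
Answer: 1400334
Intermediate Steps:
O = 1083 (O = 3 + 1080 = 1083)
b(x, t) = 361 + t + x
g = 3154 (g = 361 + 1710 + 1083 = 3154)
(H + g) + 3038904 = (-1641724 + 3154) + 3038904 = -1638570 + 3038904 = 1400334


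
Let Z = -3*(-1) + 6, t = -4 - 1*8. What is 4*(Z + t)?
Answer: -12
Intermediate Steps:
t = -12 (t = -4 - 8 = -12)
Z = 9 (Z = 3 + 6 = 9)
4*(Z + t) = 4*(9 - 12) = 4*(-3) = -12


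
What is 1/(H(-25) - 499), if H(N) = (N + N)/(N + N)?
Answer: -1/498 ≈ -0.0020080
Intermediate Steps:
H(N) = 1 (H(N) = (2*N)/((2*N)) = (2*N)*(1/(2*N)) = 1)
1/(H(-25) - 499) = 1/(1 - 499) = 1/(-498) = -1/498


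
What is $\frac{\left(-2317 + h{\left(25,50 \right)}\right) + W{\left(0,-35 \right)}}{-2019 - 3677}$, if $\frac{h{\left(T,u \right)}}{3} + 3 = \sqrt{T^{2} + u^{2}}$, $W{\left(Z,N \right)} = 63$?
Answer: $\frac{2263}{5696} - \frac{75 \sqrt{5}}{5696} \approx 0.36785$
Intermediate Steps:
$h{\left(T,u \right)} = -9 + 3 \sqrt{T^{2} + u^{2}}$
$\frac{\left(-2317 + h{\left(25,50 \right)}\right) + W{\left(0,-35 \right)}}{-2019 - 3677} = \frac{\left(-2317 - \left(9 - 3 \sqrt{25^{2} + 50^{2}}\right)\right) + 63}{-2019 - 3677} = \frac{\left(-2317 - \left(9 - 3 \sqrt{625 + 2500}\right)\right) + 63}{-5696} = \left(\left(-2317 - \left(9 - 3 \sqrt{3125}\right)\right) + 63\right) \left(- \frac{1}{5696}\right) = \left(\left(-2317 - \left(9 - 3 \cdot 25 \sqrt{5}\right)\right) + 63\right) \left(- \frac{1}{5696}\right) = \left(\left(-2317 - \left(9 - 75 \sqrt{5}\right)\right) + 63\right) \left(- \frac{1}{5696}\right) = \left(\left(-2326 + 75 \sqrt{5}\right) + 63\right) \left(- \frac{1}{5696}\right) = \left(-2263 + 75 \sqrt{5}\right) \left(- \frac{1}{5696}\right) = \frac{2263}{5696} - \frac{75 \sqrt{5}}{5696}$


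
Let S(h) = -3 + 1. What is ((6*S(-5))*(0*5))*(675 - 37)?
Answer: 0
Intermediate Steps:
S(h) = -2
((6*S(-5))*(0*5))*(675 - 37) = ((6*(-2))*(0*5))*(675 - 37) = -12*0*638 = 0*638 = 0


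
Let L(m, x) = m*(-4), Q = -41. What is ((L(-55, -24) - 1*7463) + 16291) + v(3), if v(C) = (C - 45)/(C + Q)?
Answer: 171933/19 ≈ 9049.1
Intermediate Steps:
L(m, x) = -4*m
v(C) = (-45 + C)/(-41 + C) (v(C) = (C - 45)/(C - 41) = (-45 + C)/(-41 + C))
((L(-55, -24) - 1*7463) + 16291) + v(3) = ((-4*(-55) - 1*7463) + 16291) + (-45 + 3)/(-41 + 3) = ((220 - 7463) + 16291) - 42/(-38) = (-7243 + 16291) - 1/38*(-42) = 9048 + 21/19 = 171933/19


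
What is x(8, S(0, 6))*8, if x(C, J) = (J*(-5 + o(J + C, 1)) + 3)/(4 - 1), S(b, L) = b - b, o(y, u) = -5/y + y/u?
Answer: 8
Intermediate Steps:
S(b, L) = 0
x(C, J) = 1 + J*(-5 + C + J - 5/(C + J))/3 (x(C, J) = (J*(-5 + (-5/(J + C) + (J + C)/1)) + 3)/(4 - 1) = (J*(-5 + (-5/(C + J) + (C + J)*1)) + 3)/3 = (J*(-5 + (-5/(C + J) + (C + J))) + 3)*(⅓) = (J*(-5 + (C + J - 5/(C + J))) + 3)*(⅓) = (J*(-5 + C + J - 5/(C + J)) + 3)*(⅓) = (3 + J*(-5 + C + J - 5/(C + J)))*(⅓) = 1 + J*(-5 + C + J - 5/(C + J))/3)
x(8, S(0, 6))*8 = ((0*(-5 + (8 + 0)²) + (3 - 5*0)*(8 + 0))/(3*(8 + 0)))*8 = ((⅓)*(0*(-5 + 8²) + (3 + 0)*8)/8)*8 = ((⅓)*(⅛)*(0*(-5 + 64) + 3*8))*8 = ((⅓)*(⅛)*(0*59 + 24))*8 = ((⅓)*(⅛)*(0 + 24))*8 = ((⅓)*(⅛)*24)*8 = 1*8 = 8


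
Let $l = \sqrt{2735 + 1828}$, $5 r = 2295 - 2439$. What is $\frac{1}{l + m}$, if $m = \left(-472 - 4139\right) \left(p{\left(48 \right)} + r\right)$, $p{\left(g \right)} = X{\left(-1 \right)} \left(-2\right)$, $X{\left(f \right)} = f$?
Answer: $\frac{1029790}{127256055267} - \frac{325 \sqrt{3}}{127256055267} \approx 8.0878 \cdot 10^{-6}$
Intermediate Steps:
$r = - \frac{144}{5}$ ($r = \frac{2295 - 2439}{5} = \frac{1}{5} \left(-144\right) = - \frac{144}{5} \approx -28.8$)
$p{\left(g \right)} = 2$ ($p{\left(g \right)} = \left(-1\right) \left(-2\right) = 2$)
$m = \frac{617874}{5}$ ($m = \left(-472 - 4139\right) \left(2 - \frac{144}{5}\right) = \left(-4611\right) \left(- \frac{134}{5}\right) = \frac{617874}{5} \approx 1.2357 \cdot 10^{5}$)
$l = 39 \sqrt{3}$ ($l = \sqrt{4563} = 39 \sqrt{3} \approx 67.55$)
$\frac{1}{l + m} = \frac{1}{39 \sqrt{3} + \frac{617874}{5}} = \frac{1}{\frac{617874}{5} + 39 \sqrt{3}}$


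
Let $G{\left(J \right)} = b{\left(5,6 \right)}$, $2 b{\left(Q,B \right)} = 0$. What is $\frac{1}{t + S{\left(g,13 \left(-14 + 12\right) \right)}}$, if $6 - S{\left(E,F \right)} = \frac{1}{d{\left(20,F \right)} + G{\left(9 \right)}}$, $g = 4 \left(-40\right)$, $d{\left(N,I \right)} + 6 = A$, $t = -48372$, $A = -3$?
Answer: $- \frac{9}{435293} \approx -2.0676 \cdot 10^{-5}$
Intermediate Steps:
$b{\left(Q,B \right)} = 0$ ($b{\left(Q,B \right)} = \frac{1}{2} \cdot 0 = 0$)
$d{\left(N,I \right)} = -9$ ($d{\left(N,I \right)} = -6 - 3 = -9$)
$G{\left(J \right)} = 0$
$g = -160$
$S{\left(E,F \right)} = \frac{55}{9}$ ($S{\left(E,F \right)} = 6 - \frac{1}{-9 + 0} = 6 - \frac{1}{-9} = 6 - - \frac{1}{9} = 6 + \frac{1}{9} = \frac{55}{9}$)
$\frac{1}{t + S{\left(g,13 \left(-14 + 12\right) \right)}} = \frac{1}{-48372 + \frac{55}{9}} = \frac{1}{- \frac{435293}{9}} = - \frac{9}{435293}$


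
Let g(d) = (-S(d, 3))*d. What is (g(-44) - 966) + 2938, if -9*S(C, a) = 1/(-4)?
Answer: 17759/9 ≈ 1973.2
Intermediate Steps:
S(C, a) = 1/36 (S(C, a) = -⅑/(-4) = -⅑*(-¼) = 1/36)
g(d) = -d/36 (g(d) = (-1*1/36)*d = -d/36)
(g(-44) - 966) + 2938 = (-1/36*(-44) - 966) + 2938 = (11/9 - 966) + 2938 = -8683/9 + 2938 = 17759/9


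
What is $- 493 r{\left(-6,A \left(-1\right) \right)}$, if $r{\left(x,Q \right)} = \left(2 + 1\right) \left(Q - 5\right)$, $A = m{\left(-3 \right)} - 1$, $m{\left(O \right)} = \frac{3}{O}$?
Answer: $4437$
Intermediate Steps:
$A = -2$ ($A = \frac{3}{-3} - 1 = 3 \left(- \frac{1}{3}\right) - 1 = -1 - 1 = -2$)
$r{\left(x,Q \right)} = -15 + 3 Q$ ($r{\left(x,Q \right)} = 3 \left(-5 + Q\right) = -15 + 3 Q$)
$- 493 r{\left(-6,A \left(-1\right) \right)} = - 493 \left(-15 + 3 \left(\left(-2\right) \left(-1\right)\right)\right) = - 493 \left(-15 + 3 \cdot 2\right) = - 493 \left(-15 + 6\right) = \left(-493\right) \left(-9\right) = 4437$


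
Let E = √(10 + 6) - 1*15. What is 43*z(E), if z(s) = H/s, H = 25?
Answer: -1075/11 ≈ -97.727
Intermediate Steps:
E = -11 (E = √16 - 15 = 4 - 15 = -11)
z(s) = 25/s
43*z(E) = 43*(25/(-11)) = 43*(25*(-1/11)) = 43*(-25/11) = -1075/11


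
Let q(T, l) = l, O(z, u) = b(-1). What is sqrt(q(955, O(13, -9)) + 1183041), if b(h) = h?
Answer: 8*sqrt(18485) ≈ 1087.7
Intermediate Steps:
O(z, u) = -1
sqrt(q(955, O(13, -9)) + 1183041) = sqrt(-1 + 1183041) = sqrt(1183040) = 8*sqrt(18485)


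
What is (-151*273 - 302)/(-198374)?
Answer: 3775/18034 ≈ 0.20933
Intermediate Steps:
(-151*273 - 302)/(-198374) = (-41223 - 302)*(-1/198374) = -41525*(-1/198374) = 3775/18034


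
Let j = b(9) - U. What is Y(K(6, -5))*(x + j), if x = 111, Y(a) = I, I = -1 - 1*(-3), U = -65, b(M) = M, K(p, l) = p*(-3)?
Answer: 370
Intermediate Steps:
K(p, l) = -3*p
I = 2 (I = -1 + 3 = 2)
Y(a) = 2
j = 74 (j = 9 - 1*(-65) = 9 + 65 = 74)
Y(K(6, -5))*(x + j) = 2*(111 + 74) = 2*185 = 370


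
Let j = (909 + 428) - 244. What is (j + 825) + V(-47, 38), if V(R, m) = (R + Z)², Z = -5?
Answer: 4622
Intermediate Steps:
V(R, m) = (-5 + R)² (V(R, m) = (R - 5)² = (-5 + R)²)
j = 1093 (j = 1337 - 244 = 1093)
(j + 825) + V(-47, 38) = (1093 + 825) + (-5 - 47)² = 1918 + (-52)² = 1918 + 2704 = 4622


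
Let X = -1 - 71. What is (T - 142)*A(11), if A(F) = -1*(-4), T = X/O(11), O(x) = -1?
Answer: -280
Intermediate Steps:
X = -72
T = 72 (T = -72/(-1) = -72*(-1) = 72)
A(F) = 4
(T - 142)*A(11) = (72 - 142)*4 = -70*4 = -280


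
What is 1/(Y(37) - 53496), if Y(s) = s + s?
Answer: -1/53422 ≈ -1.8719e-5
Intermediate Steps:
Y(s) = 2*s
1/(Y(37) - 53496) = 1/(2*37 - 53496) = 1/(74 - 53496) = 1/(-53422) = -1/53422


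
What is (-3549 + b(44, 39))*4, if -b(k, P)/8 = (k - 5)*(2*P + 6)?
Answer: -119028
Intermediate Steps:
b(k, P) = -8*(-5 + k)*(6 + 2*P) (b(k, P) = -8*(k - 5)*(2*P + 6) = -8*(-5 + k)*(6 + 2*P))
(-3549 + b(44, 39))*4 = (-3549 + (240 - 48*44 + 80*39 - 16*39*44))*4 = (-3549 + (240 - 2112 + 3120 - 27456))*4 = (-3549 - 26208)*4 = -29757*4 = -119028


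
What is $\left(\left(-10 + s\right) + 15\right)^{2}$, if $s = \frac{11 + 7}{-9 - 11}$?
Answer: $\frac{1681}{100} \approx 16.81$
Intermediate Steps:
$s = - \frac{9}{10}$ ($s = \frac{18}{-20} = 18 \left(- \frac{1}{20}\right) = - \frac{9}{10} \approx -0.9$)
$\left(\left(-10 + s\right) + 15\right)^{2} = \left(\left(-10 - \frac{9}{10}\right) + 15\right)^{2} = \left(- \frac{109}{10} + 15\right)^{2} = \left(\frac{41}{10}\right)^{2} = \frac{1681}{100}$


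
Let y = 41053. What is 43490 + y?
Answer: 84543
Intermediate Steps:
43490 + y = 43490 + 41053 = 84543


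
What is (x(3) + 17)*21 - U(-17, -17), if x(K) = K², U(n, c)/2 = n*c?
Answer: -32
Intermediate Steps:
U(n, c) = 2*c*n (U(n, c) = 2*(n*c) = 2*(c*n) = 2*c*n)
(x(3) + 17)*21 - U(-17, -17) = (3² + 17)*21 - 2*(-17)*(-17) = (9 + 17)*21 - 1*578 = 26*21 - 578 = 546 - 578 = -32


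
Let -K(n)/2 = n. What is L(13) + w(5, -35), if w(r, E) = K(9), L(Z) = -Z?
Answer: -31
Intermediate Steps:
K(n) = -2*n
w(r, E) = -18 (w(r, E) = -2*9 = -18)
L(13) + w(5, -35) = -1*13 - 18 = -13 - 18 = -31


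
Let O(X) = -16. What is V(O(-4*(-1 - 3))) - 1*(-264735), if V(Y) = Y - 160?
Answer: 264559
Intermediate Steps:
V(Y) = -160 + Y
V(O(-4*(-1 - 3))) - 1*(-264735) = (-160 - 16) - 1*(-264735) = -176 + 264735 = 264559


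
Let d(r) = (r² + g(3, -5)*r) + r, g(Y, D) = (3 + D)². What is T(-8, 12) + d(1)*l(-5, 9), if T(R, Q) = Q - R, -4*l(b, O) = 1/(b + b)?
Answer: 403/20 ≈ 20.150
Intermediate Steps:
l(b, O) = -1/(8*b) (l(b, O) = -1/(4*(b + b)) = -1/(2*b)/4 = -1/(8*b))
d(r) = r² + 5*r (d(r) = (r² + (3 - 5)²*r) + r = (r² + (-2)²*r) + r = (r² + 4*r) + r = r² + 5*r)
T(-8, 12) + d(1)*l(-5, 9) = (12 - 1*(-8)) + (1*(5 + 1))*(-⅛/(-5)) = (12 + 8) + (1*6)*(-⅛*(-⅕)) = 20 + 6*(1/40) = 20 + 3/20 = 403/20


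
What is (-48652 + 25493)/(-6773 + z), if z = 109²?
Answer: -23159/5108 ≈ -4.5339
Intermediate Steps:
z = 11881
(-48652 + 25493)/(-6773 + z) = (-48652 + 25493)/(-6773 + 11881) = -23159/5108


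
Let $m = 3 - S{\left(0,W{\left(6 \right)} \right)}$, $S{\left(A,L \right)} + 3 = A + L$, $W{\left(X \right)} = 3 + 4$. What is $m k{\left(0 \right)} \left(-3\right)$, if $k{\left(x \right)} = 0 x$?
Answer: $0$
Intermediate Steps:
$W{\left(X \right)} = 7$
$k{\left(x \right)} = 0$
$S{\left(A,L \right)} = -3 + A + L$ ($S{\left(A,L \right)} = -3 + \left(A + L\right) = -3 + A + L$)
$m = -1$ ($m = 3 - \left(-3 + 0 + 7\right) = 3 - 4 = -1$)
$m k{\left(0 \right)} \left(-3\right) = \left(-1\right) 0 \left(-3\right) = 0 \left(-3\right) = 0$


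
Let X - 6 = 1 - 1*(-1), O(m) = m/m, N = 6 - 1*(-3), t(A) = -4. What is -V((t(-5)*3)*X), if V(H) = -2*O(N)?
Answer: 2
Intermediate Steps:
N = 9 (N = 6 + 3 = 9)
O(m) = 1
X = 8 (X = 6 + (1 - 1*(-1)) = 6 + (1 + 1) = 6 + 2 = 8)
V(H) = -2 (V(H) = -2*1 = -2)
-V((t(-5)*3)*X) = -1*(-2) = 2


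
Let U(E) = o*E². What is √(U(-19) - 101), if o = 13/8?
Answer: √7770/4 ≈ 22.037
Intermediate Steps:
o = 13/8 (o = 13*(⅛) = 13/8 ≈ 1.6250)
U(E) = 13*E²/8
√(U(-19) - 101) = √((13/8)*(-19)² - 101) = √((13/8)*361 - 101) = √(4693/8 - 101) = √(3885/8) = √7770/4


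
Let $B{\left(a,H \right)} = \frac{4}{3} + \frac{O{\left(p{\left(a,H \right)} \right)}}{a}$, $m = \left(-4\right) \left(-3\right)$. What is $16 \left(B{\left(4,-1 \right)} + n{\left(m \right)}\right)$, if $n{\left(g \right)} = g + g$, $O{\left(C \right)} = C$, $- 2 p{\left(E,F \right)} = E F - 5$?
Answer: $\frac{1270}{3} \approx 423.33$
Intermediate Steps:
$p{\left(E,F \right)} = \frac{5}{2} - \frac{E F}{2}$ ($p{\left(E,F \right)} = - \frac{E F - 5}{2} = - \frac{-5 + E F}{2} = \frac{5}{2} - \frac{E F}{2}$)
$m = 12$
$n{\left(g \right)} = 2 g$
$B{\left(a,H \right)} = \frac{4}{3} + \frac{\frac{5}{2} - \frac{H a}{2}}{a}$ ($B{\left(a,H \right)} = \frac{4}{3} + \frac{\frac{5}{2} - \frac{a H}{2}}{a} = 4 \cdot \frac{1}{3} + \frac{\frac{5}{2} - \frac{H a}{2}}{a} = \frac{4}{3} + \frac{\frac{5}{2} - \frac{H a}{2}}{a}$)
$16 \left(B{\left(4,-1 \right)} + n{\left(m \right)}\right) = 16 \left(\left(\frac{4}{3} - - \frac{1}{2} + \frac{5}{2 \cdot 4}\right) + 2 \cdot 12\right) = 16 \left(\left(\frac{4}{3} + \frac{1}{2} + \frac{5}{2} \cdot \frac{1}{4}\right) + 24\right) = 16 \left(\left(\frac{4}{3} + \frac{1}{2} + \frac{5}{8}\right) + 24\right) = 16 \left(\frac{59}{24} + 24\right) = 16 \cdot \frac{635}{24} = \frac{1270}{3}$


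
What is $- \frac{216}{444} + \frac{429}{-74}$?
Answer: $- \frac{465}{74} \approx -6.2838$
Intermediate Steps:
$- \frac{216}{444} + \frac{429}{-74} = \left(-216\right) \frac{1}{444} + 429 \left(- \frac{1}{74}\right) = - \frac{18}{37} - \frac{429}{74} = - \frac{465}{74}$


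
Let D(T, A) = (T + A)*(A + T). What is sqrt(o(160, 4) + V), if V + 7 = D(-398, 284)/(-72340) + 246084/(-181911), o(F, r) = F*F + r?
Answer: 2*sqrt(7695122105981711161985)/1096620145 ≈ 159.99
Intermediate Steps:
D(T, A) = (A + T)**2 (D(T, A) = (A + T)*(A + T) = (A + T)**2)
o(F, r) = r + F**2 (o(F, r) = F**2 + r = r + F**2)
V = -9356827008/1096620145 (V = -7 + ((284 - 398)**2/(-72340) + 246084/(-181911)) = -7 + ((-114)**2*(-1/72340) + 246084*(-1/181911)) = -7 + (12996*(-1/72340) - 82028/60637) = -7 + (-3249/18085 - 82028/60637) = -7 - 1680485993/1096620145 = -9356827008/1096620145 ≈ -8.5324)
sqrt(o(160, 4) + V) = sqrt((4 + 160**2) - 9356827008/1096620145) = sqrt((4 + 25600) - 9356827008/1096620145) = sqrt(25604 - 9356827008/1096620145) = sqrt(28068505365572/1096620145) = 2*sqrt(7695122105981711161985)/1096620145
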